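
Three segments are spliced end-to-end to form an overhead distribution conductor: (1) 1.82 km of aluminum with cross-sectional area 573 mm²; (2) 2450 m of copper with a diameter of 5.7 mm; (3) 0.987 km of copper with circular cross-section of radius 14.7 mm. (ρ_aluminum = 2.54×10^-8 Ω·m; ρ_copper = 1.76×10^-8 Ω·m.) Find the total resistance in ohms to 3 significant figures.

1.80 Ω

Seg 1: A = 573 mm² = 5.730e-04 m²
R_1 = (2.54×10^-8)(1820)/(5.730e-04) = 0.08068 Ω
Seg 2: A = π(d/2)² = π(2.8500e-03 m)² = 2.552e-05 m²
R_2 = (1.76×10^-8)(2450)/(2.552e-05) = 1.69 Ω
Seg 3: A = πr² = π(1.4700e-02 m)² = 6.789e-04 m²
R_3 = (1.76×10^-8)(987)/(6.789e-04) = 0.02559 Ω
R_total = R_1 + R_2 + R_3 = 1.80 Ω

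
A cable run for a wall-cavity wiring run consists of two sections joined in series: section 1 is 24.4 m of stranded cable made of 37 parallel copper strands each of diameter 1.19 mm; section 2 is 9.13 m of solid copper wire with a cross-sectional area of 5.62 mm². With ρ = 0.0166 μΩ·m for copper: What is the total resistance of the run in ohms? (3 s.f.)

ρ = 0.0166 μΩ·m = 1.66×10^-8 Ω·m
Section 1: A_strand = π(5.9500e-04)² = 1.112e-06 m²; R₁ = ρL/(N·A_s) = (1.66×10^-8)(24.4)/(37×1.112e-06) = 0.009843 Ω
Section 2: A = 5.62 mm² = 5.620e-06 m²
R₂ = (1.66×10^-8)(9.13)/(5.620e-06) = 0.02697 Ω
R = R₁ + R₂ = 0.0368 Ω

0.0368 Ω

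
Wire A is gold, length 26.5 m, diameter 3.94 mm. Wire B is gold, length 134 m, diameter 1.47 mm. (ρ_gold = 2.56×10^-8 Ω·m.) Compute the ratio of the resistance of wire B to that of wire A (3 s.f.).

R ∝ ρL/d², so R_B/R_A = (L_B/L_A) × (d_A/d_B)²
= (134/26.5) × (3.94/1.47)² = 36.3

36.3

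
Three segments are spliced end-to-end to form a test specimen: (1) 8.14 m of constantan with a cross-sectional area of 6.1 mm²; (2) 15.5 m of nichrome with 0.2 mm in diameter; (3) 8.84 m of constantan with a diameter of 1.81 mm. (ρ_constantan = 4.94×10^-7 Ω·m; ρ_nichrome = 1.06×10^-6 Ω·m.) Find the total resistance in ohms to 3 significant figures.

Seg 1: A = 6.1 mm² = 6.100e-06 m²
R_1 = (4.94×10^-7)(8.14)/(6.100e-06) = 0.6592 Ω
Seg 2: A = π(d/2)² = π(1.0000e-04 m)² = 3.142e-08 m²
R_2 = (1.06×10^-6)(15.5)/(3.142e-08) = 523 Ω
Seg 3: A = π(d/2)² = π(9.0500e-04 m)² = 2.573e-06 m²
R_3 = (4.94×10^-7)(8.84)/(2.573e-06) = 1.697 Ω
R_total = R_1 + R_2 + R_3 = 525 Ω

525 Ω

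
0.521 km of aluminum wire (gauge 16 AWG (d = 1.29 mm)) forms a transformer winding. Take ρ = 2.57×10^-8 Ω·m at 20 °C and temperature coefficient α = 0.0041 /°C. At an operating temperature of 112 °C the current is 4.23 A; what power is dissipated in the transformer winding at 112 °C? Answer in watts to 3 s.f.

252 W

A = π(1.29/2 mm)² = π(6.4500e-04 m)² = 1.307e-06 m²
R₍20₎ = ρL/A = (2.57×10^-8)(521)/(1.307e-06) = 10.24 Ω
R₍112₎ = R₍20₎(1 + αΔT) = 10.24 × (1 + 0.0041×92) = 14.11 Ω
P = I²R = (4.23)² × 14.11 = 252 W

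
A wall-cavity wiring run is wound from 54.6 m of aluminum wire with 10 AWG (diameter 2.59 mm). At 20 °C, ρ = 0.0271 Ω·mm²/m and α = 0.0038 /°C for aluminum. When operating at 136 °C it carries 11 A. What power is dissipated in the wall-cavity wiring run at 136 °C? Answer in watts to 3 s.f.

ρ = 0.0271 Ω·mm²/m = 2.71×10^-8 Ω·m
A = π(2.59/2 mm)² = π(1.2950e-03 m)² = 5.269e-06 m²
R₍20₎ = ρL/A = (2.71×10^-8)(54.6)/(5.269e-06) = 0.2808 Ω
R₍136₎ = R₍20₎(1 + αΔT) = 0.2808 × (1 + 0.0038×116) = 0.4046 Ω
P = I²R = (11)² × 0.4046 = 49.0 W

49.0 W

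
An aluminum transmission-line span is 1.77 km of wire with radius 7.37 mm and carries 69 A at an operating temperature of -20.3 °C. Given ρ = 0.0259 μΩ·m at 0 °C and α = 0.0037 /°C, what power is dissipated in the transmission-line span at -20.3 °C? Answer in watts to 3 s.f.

ρ = 0.0259 μΩ·m = 2.59×10^-8 Ω·m
A = πr² = π(7.3700e-03 m)² = 1.706e-04 m²
R₍0₎ = ρL/A = (2.59×10^-8)(1770)/(1.706e-04) = 0.2687 Ω
R₍-20.3₎ = R₍0₎(1 + αΔT) = 0.2687 × (1 + 0.0037×-20.3) = 0.2485 Ω
P = I²R = (69)² × 0.2485 = 1180 W

1180 W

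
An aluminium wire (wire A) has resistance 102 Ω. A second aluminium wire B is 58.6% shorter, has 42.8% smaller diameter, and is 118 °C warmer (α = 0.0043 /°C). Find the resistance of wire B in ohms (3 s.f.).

R ∝ ρL/d² with ρ ∝ (1+αΔT), so R_B/R_A = (1 − 58.6/100) × (1 − 42.8/100)⁻² × (1 + 0.0043×118)
= 0.414 × 3.056 × 1.507 = 1.907
R_B = 1.907 × 102 = 195 Ω

195 Ω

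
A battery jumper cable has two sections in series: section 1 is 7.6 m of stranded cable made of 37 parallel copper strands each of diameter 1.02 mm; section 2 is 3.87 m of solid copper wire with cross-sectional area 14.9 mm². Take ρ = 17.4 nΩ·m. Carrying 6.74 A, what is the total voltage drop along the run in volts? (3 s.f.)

ρ = 17.4 nΩ·m = 1.74×10^-8 Ω·m
Section 1: A_strand = π(5.1000e-04)² = 8.171e-07 m²; R₁ = ρL/(N·A_s) = (1.74×10^-8)(7.6)/(37×8.171e-07) = 0.004374 Ω
Section 2: A = 14.9 mm² = 1.490e-05 m²
R₂ = (1.74×10^-8)(3.87)/(1.490e-05) = 0.004519 Ω
R = R₁ + R₂ = 0.008893 Ω
V = IR = 6.74 × 0.008893 = 0.0599 V

0.0599 V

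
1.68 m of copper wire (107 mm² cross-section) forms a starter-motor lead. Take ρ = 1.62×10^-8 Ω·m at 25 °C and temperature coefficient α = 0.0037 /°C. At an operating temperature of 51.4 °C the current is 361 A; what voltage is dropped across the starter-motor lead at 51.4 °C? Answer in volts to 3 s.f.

0.101 V

A = 107 mm² = 1.070e-04 m²
R₍25₎ = ρL/A = (1.62×10^-8)(1.68)/(1.070e-04) = 2.544×10^-4 Ω
R₍51.4₎ = R₍25₎(1 + αΔT) = 2.544×10^-4 × (1 + 0.0037×26.4) = 2.792×10^-4 Ω
V = IR = 361 × 2.792×10^-4 = 0.101 V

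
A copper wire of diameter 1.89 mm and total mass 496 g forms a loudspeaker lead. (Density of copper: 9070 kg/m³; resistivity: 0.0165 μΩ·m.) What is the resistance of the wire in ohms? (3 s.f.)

ρ = 0.0165 μΩ·m = 1.65×10^-8 Ω·m
A = π(d/2)² = π(9.4500e-04 m)² = 2.8055e-06 m²
L = m/(density·A) = 0.496/(9070×2.8055e-06) = 19.49 m
R = ρL/A = (1.65×10^-8)(19.49)/(2.8055e-06) = 0.115 Ω

0.115 Ω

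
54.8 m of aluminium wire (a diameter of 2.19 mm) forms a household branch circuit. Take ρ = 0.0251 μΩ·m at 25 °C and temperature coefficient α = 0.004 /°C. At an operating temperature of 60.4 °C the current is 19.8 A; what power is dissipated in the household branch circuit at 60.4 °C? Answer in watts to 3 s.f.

163 W

ρ = 0.0251 μΩ·m = 2.51×10^-8 Ω·m
A = π(d/2)² = π(1.0950e-03 m)² = 3.767e-06 m²
R₍25₎ = ρL/A = (2.51×10^-8)(54.8)/(3.767e-06) = 0.3652 Ω
R₍60.4₎ = R₍25₎(1 + αΔT) = 0.3652 × (1 + 0.004×35.4) = 0.4169 Ω
P = I²R = (19.8)² × 0.4169 = 163 W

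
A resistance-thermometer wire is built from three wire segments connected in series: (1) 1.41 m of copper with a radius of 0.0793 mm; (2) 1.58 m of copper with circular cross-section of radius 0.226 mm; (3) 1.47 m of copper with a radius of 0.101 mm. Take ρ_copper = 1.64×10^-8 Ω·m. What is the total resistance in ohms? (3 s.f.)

Seg 1: A = πr² = π(7.9300e-05 m)² = 1.976e-08 m²
R_1 = (1.64×10^-8)(1.41)/(1.976e-08) = 1.17 Ω
Seg 2: A = πr² = π(2.2600e-04 m)² = 1.605e-07 m²
R_2 = (1.64×10^-8)(1.58)/(1.605e-07) = 0.1615 Ω
Seg 3: A = πr² = π(1.0100e-04 m)² = 3.205e-08 m²
R_3 = (1.64×10^-8)(1.47)/(3.205e-08) = 0.7523 Ω
R_total = R_1 + R_2 + R_3 = 2.08 Ω

2.08 Ω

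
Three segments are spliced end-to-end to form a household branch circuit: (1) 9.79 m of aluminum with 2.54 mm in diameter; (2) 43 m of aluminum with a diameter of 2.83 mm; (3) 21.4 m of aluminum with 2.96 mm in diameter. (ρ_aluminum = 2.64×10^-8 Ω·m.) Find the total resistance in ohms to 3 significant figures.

0.314 Ω

Seg 1: A = π(d/2)² = π(1.2700e-03 m)² = 5.067e-06 m²
R_1 = (2.64×10^-8)(9.79)/(5.067e-06) = 0.05101 Ω
Seg 2: A = π(d/2)² = π(1.4150e-03 m)² = 6.290e-06 m²
R_2 = (2.64×10^-8)(43)/(6.290e-06) = 0.1805 Ω
Seg 3: A = π(d/2)² = π(1.4800e-03 m)² = 6.881e-06 m²
R_3 = (2.64×10^-8)(21.4)/(6.881e-06) = 0.0821 Ω
R_total = R_1 + R_2 + R_3 = 0.314 Ω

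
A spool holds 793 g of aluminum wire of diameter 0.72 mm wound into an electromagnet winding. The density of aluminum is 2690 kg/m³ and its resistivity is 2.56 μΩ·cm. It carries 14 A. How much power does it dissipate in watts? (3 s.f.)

ρ = 2.56 μΩ·cm = 2.56×10^-8 Ω·m
A = π(d/2)² = π(3.6000e-04 m)² = 4.0715e-07 m²
L = m/(density·A) = 0.793/(2690×4.0715e-07) = 724 m
R = ρL/A = (2.56×10^-8)(724)/(4.0715e-07) = 45.53 Ω
P = I²R = (14)² × 45.53 = 8920 W

8920 W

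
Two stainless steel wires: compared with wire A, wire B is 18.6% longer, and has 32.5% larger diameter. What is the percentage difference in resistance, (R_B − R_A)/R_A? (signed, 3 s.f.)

R ∝ L/d², so R_B/R_A = (1 + 18.6/100) × (1 + 32.5/100)⁻²
= 1.186 × 0.5696 = 0.6755
(R_B − R_A)/R_A = 0.6755 − 1 = -32.4%

-32.4%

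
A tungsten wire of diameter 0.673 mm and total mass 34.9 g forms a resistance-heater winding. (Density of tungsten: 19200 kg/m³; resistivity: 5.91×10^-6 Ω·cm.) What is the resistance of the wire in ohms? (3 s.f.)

ρ = 5.91×10^-6 Ω·cm = 5.91×10^-8 Ω·m
A = π(d/2)² = π(3.3650e-04 m)² = 3.5573e-07 m²
L = m/(density·A) = 0.0349/(19200×3.5573e-07) = 5.11 m
R = ρL/A = (5.91×10^-8)(5.11)/(3.5573e-07) = 0.849 Ω

0.849 Ω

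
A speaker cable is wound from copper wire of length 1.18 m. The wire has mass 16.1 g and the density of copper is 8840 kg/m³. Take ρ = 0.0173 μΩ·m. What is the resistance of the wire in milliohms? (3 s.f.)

13.2 mΩ

ρ = 0.0173 μΩ·m = 1.73×10^-8 Ω·m
A = m/(density·L) = 0.0161/(8840×1.18) = 1.5434e-06 m²
R = ρL/A = (1.73×10^-8)(1.18)/(1.5434e-06) = 13.2 mΩ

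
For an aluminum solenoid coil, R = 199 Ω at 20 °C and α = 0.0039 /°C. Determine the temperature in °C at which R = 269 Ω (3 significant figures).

110 °C

R = R₀(1 + α(T − T₀)) ⇒ T = T₀ + (R/R₀ − 1)/α
T = 20 + (269/199 − 1)/0.0039 = 20 + (0.3518)/0.0039 = 110 °C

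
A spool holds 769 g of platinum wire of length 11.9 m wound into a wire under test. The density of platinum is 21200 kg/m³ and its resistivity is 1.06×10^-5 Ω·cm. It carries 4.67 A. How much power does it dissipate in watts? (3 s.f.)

9.02 W

ρ = 1.06×10^-5 Ω·cm = 1.06×10^-7 Ω·m
A = m/(density·L) = 0.769/(21200×11.9) = 3.0482e-06 m²
R = ρL/A = (1.06×10^-7)(11.9)/(3.0482e-06) = 0.4138 Ω
P = I²R = (4.67)² × 0.4138 = 9.02 W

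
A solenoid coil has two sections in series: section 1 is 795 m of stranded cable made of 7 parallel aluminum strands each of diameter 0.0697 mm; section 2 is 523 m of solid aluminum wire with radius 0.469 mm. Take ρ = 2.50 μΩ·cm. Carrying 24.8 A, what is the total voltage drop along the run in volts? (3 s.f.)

ρ = 2.50 μΩ·cm = 2.50×10^-8 Ω·m
Section 1: A_strand = π(3.4850e-05)² = 3.816e-09 m²; R₁ = ρL/(N·A_s) = (2.50×10^-8)(795)/(7×3.816e-09) = 744.1 Ω
Section 2: A = πr² = π(4.6900e-04 m)² = 6.910e-07 m²
R₂ = (2.50×10^-8)(523)/(6.910e-07) = 18.92 Ω
R = R₁ + R₂ = 763.1 Ω
V = IR = 24.8 × 763.1 = 18900 V

18900 V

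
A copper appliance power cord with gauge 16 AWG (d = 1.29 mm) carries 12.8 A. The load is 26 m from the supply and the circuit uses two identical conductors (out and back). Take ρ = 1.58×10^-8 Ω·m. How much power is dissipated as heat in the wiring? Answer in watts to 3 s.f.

A = π(1.29/2 mm)² = π(6.4500e-04 m)² = 1.307e-06 m²
Total conductor length (both ways) L = 2 × 26 = 52 m
R = ρL/A = (1.58×10^-8)(52)/(1.307e-06) = 0.6286 Ω
P = I²R = (12.8)² × 0.6286 = 103 W

103 W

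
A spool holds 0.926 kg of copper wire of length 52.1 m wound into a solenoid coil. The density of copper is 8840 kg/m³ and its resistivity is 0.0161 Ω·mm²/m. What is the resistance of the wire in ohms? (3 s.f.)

ρ = 0.0161 Ω·mm²/m = 1.61×10^-8 Ω·m
A = m/(density·L) = 0.926/(8840×52.1) = 2.0106e-06 m²
R = ρL/A = (1.61×10^-8)(52.1)/(2.0106e-06) = 0.417 Ω

0.417 Ω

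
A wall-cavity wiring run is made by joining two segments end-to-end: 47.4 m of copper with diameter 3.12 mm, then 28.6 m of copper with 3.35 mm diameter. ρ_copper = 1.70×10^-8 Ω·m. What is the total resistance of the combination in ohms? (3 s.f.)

Segment 1: A = π(d/2)² = π(1.5600e-03 m)² = 7.645e-06 m²
R₁ = ρL/A = (1.70×10^-8)(47.4)/(7.645e-06) = 0.1054 Ω
Segment 2: A = π(d/2)² = π(1.6750e-03 m)² = 8.814e-06 m²
R₂ = (1.70×10^-8)(28.6)/(8.814e-06) = 0.05516 Ω
R = R₁ + R₂ = 0.161 Ω

0.161 Ω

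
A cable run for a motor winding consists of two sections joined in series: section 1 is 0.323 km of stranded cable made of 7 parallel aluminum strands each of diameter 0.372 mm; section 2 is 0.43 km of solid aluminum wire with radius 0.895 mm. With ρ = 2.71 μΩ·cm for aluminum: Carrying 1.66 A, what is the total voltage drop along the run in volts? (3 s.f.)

ρ = 2.71 μΩ·cm = 2.71×10^-8 Ω·m
Section 1: A_strand = π(1.8600e-04)² = 1.087e-07 m²; R₁ = ρL/(N·A_s) = (2.71×10^-8)(323)/(7×1.087e-07) = 11.51 Ω
Section 2: A = πr² = π(8.9500e-04 m)² = 2.516e-06 m²
R₂ = (2.71×10^-8)(430)/(2.516e-06) = 4.631 Ω
R = R₁ + R₂ = 16.14 Ω
V = IR = 1.66 × 16.14 = 26.8 V

26.8 V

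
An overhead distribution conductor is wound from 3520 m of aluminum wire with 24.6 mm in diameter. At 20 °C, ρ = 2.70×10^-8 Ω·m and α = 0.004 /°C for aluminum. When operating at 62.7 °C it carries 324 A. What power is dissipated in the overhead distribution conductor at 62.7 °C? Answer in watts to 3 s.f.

24600 W

A = π(d/2)² = π(1.2300e-02 m)² = 4.753e-04 m²
R₍20₎ = ρL/A = (2.70×10^-8)(3520)/(4.753e-04) = 0.2 Ω
R₍62.7₎ = R₍20₎(1 + αΔT) = 0.2 × (1 + 0.004×42.7) = 0.2341 Ω
P = I²R = (324)² × 0.2341 = 24600 W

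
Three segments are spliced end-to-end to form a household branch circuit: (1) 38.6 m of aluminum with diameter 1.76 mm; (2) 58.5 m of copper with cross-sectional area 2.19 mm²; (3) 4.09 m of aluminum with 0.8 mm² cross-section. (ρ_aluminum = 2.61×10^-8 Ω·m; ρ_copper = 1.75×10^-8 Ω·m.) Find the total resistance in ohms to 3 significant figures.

1.02 Ω

Seg 1: A = π(d/2)² = π(8.8000e-04 m)² = 2.433e-06 m²
R_1 = (2.61×10^-8)(38.6)/(2.433e-06) = 0.4141 Ω
Seg 2: A = 2.19 mm² = 2.190e-06 m²
R_2 = (1.75×10^-8)(58.5)/(2.190e-06) = 0.4675 Ω
Seg 3: A = 0.8 mm² = 8.000e-07 m²
R_3 = (2.61×10^-8)(4.09)/(8.000e-07) = 0.1334 Ω
R_total = R_1 + R_2 + R_3 = 1.02 Ω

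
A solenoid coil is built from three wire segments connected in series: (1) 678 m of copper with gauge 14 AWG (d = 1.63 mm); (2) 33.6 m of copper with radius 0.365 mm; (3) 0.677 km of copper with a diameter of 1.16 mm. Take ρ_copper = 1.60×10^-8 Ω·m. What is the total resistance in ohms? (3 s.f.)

16.7 Ω

Seg 1: A = π(1.63/2 mm)² = π(8.1500e-04 m)² = 2.087e-06 m²
R_1 = (1.60×10^-8)(678)/(2.087e-06) = 5.199 Ω
Seg 2: A = πr² = π(3.6500e-04 m)² = 4.185e-07 m²
R_2 = (1.60×10^-8)(33.6)/(4.185e-07) = 1.284 Ω
Seg 3: A = π(d/2)² = π(5.8000e-04 m)² = 1.057e-06 m²
R_3 = (1.60×10^-8)(677)/(1.057e-06) = 10.25 Ω
R_total = R_1 + R_2 + R_3 = 16.7 Ω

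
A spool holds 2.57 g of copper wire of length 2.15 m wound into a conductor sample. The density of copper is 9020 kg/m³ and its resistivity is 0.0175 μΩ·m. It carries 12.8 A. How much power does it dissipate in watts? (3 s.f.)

ρ = 0.0175 μΩ·m = 1.75×10^-8 Ω·m
A = m/(density·L) = 0.00257/(9020×2.15) = 1.3252e-07 m²
R = ρL/A = (1.75×10^-8)(2.15)/(1.3252e-07) = 0.2839 Ω
P = I²R = (12.8)² × 0.2839 = 46.5 W

46.5 W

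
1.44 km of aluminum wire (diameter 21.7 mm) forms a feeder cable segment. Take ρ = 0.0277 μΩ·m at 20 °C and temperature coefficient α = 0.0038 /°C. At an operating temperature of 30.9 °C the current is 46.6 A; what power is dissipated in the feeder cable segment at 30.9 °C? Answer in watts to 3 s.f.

244 W

ρ = 0.0277 μΩ·m = 2.77×10^-8 Ω·m
A = π(d/2)² = π(1.0850e-02 m)² = 3.698e-04 m²
R₍20₎ = ρL/A = (2.77×10^-8)(1440)/(3.698e-04) = 0.1079 Ω
R₍30.9₎ = R₍20₎(1 + αΔT) = 0.1079 × (1 + 0.0038×10.9) = 0.1123 Ω
P = I²R = (46.6)² × 0.1123 = 244 W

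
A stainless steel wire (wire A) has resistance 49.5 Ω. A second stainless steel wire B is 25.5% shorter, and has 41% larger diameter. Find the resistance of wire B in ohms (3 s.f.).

R ∝ L/d², so R_B/R_A = (1 − 25.5/100) × (1 + 41/100)⁻²
= 0.745 × 0.503 = 0.3747
R_B = 0.3747 × 49.5 = 18.5 Ω

18.5 Ω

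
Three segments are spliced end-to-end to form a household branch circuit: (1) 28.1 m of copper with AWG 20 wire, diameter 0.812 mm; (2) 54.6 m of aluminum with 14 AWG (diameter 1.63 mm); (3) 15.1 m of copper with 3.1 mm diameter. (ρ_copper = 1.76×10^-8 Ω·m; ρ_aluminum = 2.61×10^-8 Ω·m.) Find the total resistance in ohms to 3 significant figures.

1.67 Ω

Seg 1: A = π(0.812/2 mm)² = π(4.0600e-04 m)² = 5.178e-07 m²
R_1 = (1.76×10^-8)(28.1)/(5.178e-07) = 0.955 Ω
Seg 2: A = π(1.63/2 mm)² = π(8.1500e-04 m)² = 2.087e-06 m²
R_2 = (2.61×10^-8)(54.6)/(2.087e-06) = 0.6829 Ω
Seg 3: A = π(d/2)² = π(1.5500e-03 m)² = 7.548e-06 m²
R_3 = (1.76×10^-8)(15.1)/(7.548e-06) = 0.03521 Ω
R_total = R_1 + R_2 + R_3 = 1.67 Ω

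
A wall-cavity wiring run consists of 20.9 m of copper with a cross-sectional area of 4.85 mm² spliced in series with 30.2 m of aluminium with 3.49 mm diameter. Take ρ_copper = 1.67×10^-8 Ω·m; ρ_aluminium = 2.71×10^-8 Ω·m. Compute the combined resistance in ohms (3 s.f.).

Segment 1: A = 4.85 mm² = 4.850e-06 m²
R₁ = ρL/A = (1.67×10^-8)(20.9)/(4.850e-06) = 0.07196 Ω
Segment 2: A = π(d/2)² = π(1.7450e-03 m)² = 9.566e-06 m²
R₂ = (2.71×10^-8)(30.2)/(9.566e-06) = 0.08555 Ω
R = R₁ + R₂ = 0.158 Ω

0.158 Ω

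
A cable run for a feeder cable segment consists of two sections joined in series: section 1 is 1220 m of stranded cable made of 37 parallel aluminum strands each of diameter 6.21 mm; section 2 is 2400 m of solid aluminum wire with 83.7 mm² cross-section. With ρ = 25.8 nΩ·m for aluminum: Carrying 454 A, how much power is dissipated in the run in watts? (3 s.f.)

1.58×10^5 W

ρ = 25.8 nΩ·m = 2.58×10^-8 Ω·m
Section 1: A_strand = π(3.1050e-03)² = 3.029e-05 m²; R₁ = ρL/(N·A_s) = (2.58×10^-8)(1220)/(37×3.029e-05) = 0.02809 Ω
Section 2: A = 83.7 mm² = 8.370e-05 m²
R₂ = (2.58×10^-8)(2400)/(8.370e-05) = 0.7398 Ω
R = R₁ + R₂ = 0.7679 Ω
P = I²R = (454)² × 0.7679 = 1.58×10^5 W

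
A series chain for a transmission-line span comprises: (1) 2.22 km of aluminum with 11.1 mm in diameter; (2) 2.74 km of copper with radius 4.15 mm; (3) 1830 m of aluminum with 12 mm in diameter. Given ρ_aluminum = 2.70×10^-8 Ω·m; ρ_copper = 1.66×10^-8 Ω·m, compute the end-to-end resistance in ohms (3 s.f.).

Seg 1: A = π(d/2)² = π(5.5500e-03 m)² = 9.677e-05 m²
R_1 = (2.70×10^-8)(2220)/(9.677e-05) = 0.6194 Ω
Seg 2: A = πr² = π(4.1500e-03 m)² = 5.411e-05 m²
R_2 = (1.66×10^-8)(2740)/(5.411e-05) = 0.8406 Ω
Seg 3: A = π(d/2)² = π(6.0000e-03 m)² = 1.131e-04 m²
R_3 = (2.70×10^-8)(1830)/(1.131e-04) = 0.4369 Ω
R_total = R_1 + R_2 + R_3 = 1.90 Ω

1.90 Ω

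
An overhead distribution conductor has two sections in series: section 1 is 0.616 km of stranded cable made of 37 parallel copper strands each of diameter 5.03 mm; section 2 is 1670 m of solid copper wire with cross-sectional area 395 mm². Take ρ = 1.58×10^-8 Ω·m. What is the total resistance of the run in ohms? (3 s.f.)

Section 1: A_strand = π(2.5150e-03)² = 1.987e-05 m²; R₁ = ρL/(N·A_s) = (1.58×10^-8)(616)/(37×1.987e-05) = 0.01324 Ω
Section 2: A = 395 mm² = 3.950e-04 m²
R₂ = (1.58×10^-8)(1670)/(3.950e-04) = 0.0668 Ω
R = R₁ + R₂ = 0.0800 Ω

0.0800 Ω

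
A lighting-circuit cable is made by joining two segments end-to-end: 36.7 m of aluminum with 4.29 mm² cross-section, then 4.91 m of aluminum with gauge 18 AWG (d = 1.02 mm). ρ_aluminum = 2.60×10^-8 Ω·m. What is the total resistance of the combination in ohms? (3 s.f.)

0.379 Ω

Segment 1: A = 4.29 mm² = 4.290e-06 m²
R₁ = ρL/A = (2.60×10^-8)(36.7)/(4.290e-06) = 0.2224 Ω
Segment 2: A = π(1.02/2 mm)² = π(5.1000e-04 m)² = 8.171e-07 m²
R₂ = (2.60×10^-8)(4.91)/(8.171e-07) = 0.1562 Ω
R = R₁ + R₂ = 0.379 Ω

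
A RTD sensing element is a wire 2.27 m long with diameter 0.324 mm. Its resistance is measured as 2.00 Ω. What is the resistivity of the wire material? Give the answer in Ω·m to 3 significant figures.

7.26×10^-8 Ω·m

A = π(d/2)² = π(1.6200e-04 m)² = 8.245e-08 m²
ρ = RA/L = (2)(8.245e-08)/(2.27) = 7.26×10^-8 Ω·m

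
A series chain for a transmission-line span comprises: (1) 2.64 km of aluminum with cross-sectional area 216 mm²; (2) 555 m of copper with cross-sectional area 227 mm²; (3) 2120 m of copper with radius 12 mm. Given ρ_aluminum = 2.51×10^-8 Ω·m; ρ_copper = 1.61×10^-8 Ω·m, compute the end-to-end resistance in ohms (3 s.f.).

0.422 Ω

Seg 1: A = 216 mm² = 2.160e-04 m²
R_1 = (2.51×10^-8)(2640)/(2.160e-04) = 0.3068 Ω
Seg 2: A = 227 mm² = 2.270e-04 m²
R_2 = (1.61×10^-8)(555)/(2.270e-04) = 0.03936 Ω
Seg 3: A = πr² = π(1.2000e-02 m)² = 4.524e-04 m²
R_3 = (1.61×10^-8)(2120)/(4.524e-04) = 0.07545 Ω
R_total = R_1 + R_2 + R_3 = 0.422 Ω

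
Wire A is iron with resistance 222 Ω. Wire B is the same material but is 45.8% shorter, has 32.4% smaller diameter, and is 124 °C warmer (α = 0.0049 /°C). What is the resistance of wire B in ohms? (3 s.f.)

423 Ω

R ∝ ρL/d² with ρ ∝ (1+αΔT), so R_B/R_A = (1 − 45.8/100) × (1 − 32.4/100)⁻² × (1 + 0.0049×124)
= 0.542 × 2.188 × 1.608 = 1.907
R_B = 1.907 × 222 = 423 Ω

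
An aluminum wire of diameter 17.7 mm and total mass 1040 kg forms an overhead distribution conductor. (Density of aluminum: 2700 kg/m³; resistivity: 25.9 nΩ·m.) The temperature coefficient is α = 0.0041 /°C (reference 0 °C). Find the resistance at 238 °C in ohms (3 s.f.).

0.326 Ω

ρ = 25.9 nΩ·m = 2.59×10^-8 Ω·m
A = π(d/2)² = π(8.8500e-03 m)² = 2.4606e-04 m²
L = m/(density·A) = 1040/(2700×2.4606e-04) = 1565 m
R = ρL/A = (2.59×10^-8)(1565)/(2.4606e-04) = 0.1648 Ω
R(238 °C) = 0.1648 × (1 + 0.0041×238) = 0.326 Ω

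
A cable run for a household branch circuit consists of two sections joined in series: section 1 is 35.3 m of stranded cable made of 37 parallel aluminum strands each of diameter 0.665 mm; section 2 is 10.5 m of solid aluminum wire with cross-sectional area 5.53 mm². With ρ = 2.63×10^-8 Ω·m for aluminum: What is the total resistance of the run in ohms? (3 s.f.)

0.122 Ω

Section 1: A_strand = π(3.3250e-04)² = 3.473e-07 m²; R₁ = ρL/(N·A_s) = (2.63×10^-8)(35.3)/(37×3.473e-07) = 0.07224 Ω
Section 2: A = 5.53 mm² = 5.530e-06 m²
R₂ = (2.63×10^-8)(10.5)/(5.530e-06) = 0.04994 Ω
R = R₁ + R₂ = 0.122 Ω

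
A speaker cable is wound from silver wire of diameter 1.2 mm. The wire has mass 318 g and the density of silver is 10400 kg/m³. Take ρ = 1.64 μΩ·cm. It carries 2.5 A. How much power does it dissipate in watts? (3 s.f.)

2.45 W

ρ = 1.64 μΩ·cm = 1.64×10^-8 Ω·m
A = π(d/2)² = π(6.0000e-04 m)² = 1.1310e-06 m²
L = m/(density·A) = 0.318/(10400×1.1310e-06) = 27.04 m
R = ρL/A = (1.64×10^-8)(27.04)/(1.1310e-06) = 0.392 Ω
P = I²R = (2.5)² × 0.392 = 2.45 W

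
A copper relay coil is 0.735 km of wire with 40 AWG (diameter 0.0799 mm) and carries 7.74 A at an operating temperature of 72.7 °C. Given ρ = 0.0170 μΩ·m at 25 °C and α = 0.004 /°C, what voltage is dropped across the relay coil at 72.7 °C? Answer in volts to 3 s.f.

ρ = 0.0170 μΩ·m = 1.70×10^-8 Ω·m
A = π(0.0799/2 mm)² = π(3.9950e-05 m)² = 5.014e-09 m²
R₍25₎ = ρL/A = (1.70×10^-8)(735)/(5.014e-09) = 2492 Ω
R₍72.7₎ = R₍25₎(1 + αΔT) = 2492 × (1 + 0.004×47.7) = 2968 Ω
V = IR = 7.74 × 2968 = 23000 V

23000 V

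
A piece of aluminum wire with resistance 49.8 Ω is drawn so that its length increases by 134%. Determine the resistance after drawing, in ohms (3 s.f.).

k = 1 + 134/100 = 2.34; volume constant ⇒ A' = A/k, so R' = k²R.
R' = 5.476 × 49.8 = 273 Ω

273 Ω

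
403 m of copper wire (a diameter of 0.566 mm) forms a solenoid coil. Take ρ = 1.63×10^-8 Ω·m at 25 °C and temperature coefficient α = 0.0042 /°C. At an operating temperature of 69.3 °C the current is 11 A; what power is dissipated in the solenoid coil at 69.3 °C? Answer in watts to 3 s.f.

3750 W

A = π(d/2)² = π(2.8300e-04 m)² = 2.516e-07 m²
R₍25₎ = ρL/A = (1.63×10^-8)(403)/(2.516e-07) = 26.11 Ω
R₍69.3₎ = R₍25₎(1 + αΔT) = 26.11 × (1 + 0.0042×44.3) = 30.97 Ω
P = I²R = (11)² × 30.97 = 3750 W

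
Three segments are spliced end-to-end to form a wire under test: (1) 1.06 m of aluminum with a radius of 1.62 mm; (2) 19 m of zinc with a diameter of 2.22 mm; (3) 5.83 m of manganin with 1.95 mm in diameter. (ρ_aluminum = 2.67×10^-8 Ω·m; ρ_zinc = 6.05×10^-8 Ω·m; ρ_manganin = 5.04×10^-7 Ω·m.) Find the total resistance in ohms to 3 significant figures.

Seg 1: A = πr² = π(1.6200e-03 m)² = 8.245e-06 m²
R_1 = (2.67×10^-8)(1.06)/(8.245e-06) = 0.003433 Ω
Seg 2: A = π(d/2)² = π(1.1100e-03 m)² = 3.871e-06 m²
R_2 = (6.05×10^-8)(19)/(3.871e-06) = 0.297 Ω
Seg 3: A = π(d/2)² = π(9.7500e-04 m)² = 2.986e-06 m²
R_3 = (5.04×10^-7)(5.83)/(2.986e-06) = 0.9839 Ω
R_total = R_1 + R_2 + R_3 = 1.28 Ω

1.28 Ω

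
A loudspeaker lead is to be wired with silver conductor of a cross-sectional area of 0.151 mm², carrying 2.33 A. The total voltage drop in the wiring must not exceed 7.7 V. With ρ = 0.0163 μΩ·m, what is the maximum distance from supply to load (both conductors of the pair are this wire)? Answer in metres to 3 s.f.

15.3 m

ρ = 0.0163 μΩ·m = 1.63×10^-8 Ω·m
A = 0.151 mm² = 1.510e-07 m²
L_max = V_max·A/(2·ρI) = (7.7)(1.510e-07)/(2×1.63×10^-8×2.33) = 15.3 m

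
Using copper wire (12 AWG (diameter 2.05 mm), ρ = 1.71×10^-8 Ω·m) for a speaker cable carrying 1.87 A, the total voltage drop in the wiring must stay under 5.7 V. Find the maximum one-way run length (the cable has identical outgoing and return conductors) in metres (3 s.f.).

294 m

A = π(2.05/2 mm)² = π(1.0250e-03 m)² = 3.301e-06 m²
L_max = V_max·A/(2·ρI) = (5.7)(3.301e-06)/(2×1.71×10^-8×1.87) = 294 m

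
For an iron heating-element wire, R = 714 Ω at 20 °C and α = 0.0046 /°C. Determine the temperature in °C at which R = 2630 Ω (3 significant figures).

603 °C

R = R₀(1 + α(T − T₀)) ⇒ T = T₀ + (R/R₀ − 1)/α
T = 20 + (2630/714 − 1)/0.0046 = 20 + (2.683)/0.0046 = 603 °C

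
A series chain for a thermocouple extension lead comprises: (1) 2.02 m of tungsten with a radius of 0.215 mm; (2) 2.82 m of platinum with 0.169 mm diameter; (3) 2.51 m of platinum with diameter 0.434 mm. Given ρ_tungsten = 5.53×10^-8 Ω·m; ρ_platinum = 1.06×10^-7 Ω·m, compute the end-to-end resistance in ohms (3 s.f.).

Seg 1: A = πr² = π(2.1500e-04 m)² = 1.452e-07 m²
R_1 = (5.53×10^-8)(2.02)/(1.452e-07) = 0.7692 Ω
Seg 2: A = π(d/2)² = π(8.4500e-05 m)² = 2.243e-08 m²
R_2 = (1.06×10^-7)(2.82)/(2.243e-08) = 13.33 Ω
Seg 3: A = π(d/2)² = π(2.1700e-04 m)² = 1.479e-07 m²
R_3 = (1.06×10^-7)(2.51)/(1.479e-07) = 1.798 Ω
R_total = R_1 + R_2 + R_3 = 15.9 Ω

15.9 Ω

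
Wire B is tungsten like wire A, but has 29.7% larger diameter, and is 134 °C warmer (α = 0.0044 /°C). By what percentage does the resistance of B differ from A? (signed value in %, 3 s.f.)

R ∝ ρL/d² with ρ ∝ (1+αΔT), so R_B/R_A = (1 + 29.7/100)⁻² × (1 + 0.0044×134)
= 0.5945 × 1.59 = 0.9449
(R_B − R_A)/R_A = 0.9449 − 1 = -5.51%

-5.51%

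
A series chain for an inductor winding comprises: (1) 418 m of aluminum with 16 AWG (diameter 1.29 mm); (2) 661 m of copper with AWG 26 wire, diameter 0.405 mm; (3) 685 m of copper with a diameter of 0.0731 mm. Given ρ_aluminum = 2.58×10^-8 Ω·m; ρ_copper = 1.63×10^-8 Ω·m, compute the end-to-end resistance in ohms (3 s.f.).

2750 Ω

Seg 1: A = π(1.29/2 mm)² = π(6.4500e-04 m)² = 1.307e-06 m²
R_1 = (2.58×10^-8)(418)/(1.307e-06) = 8.251 Ω
Seg 2: A = π(0.405/2 mm)² = π(2.0250e-04 m)² = 1.288e-07 m²
R_2 = (1.63×10^-8)(661)/(1.288e-07) = 83.64 Ω
Seg 3: A = π(d/2)² = π(3.6550e-05 m)² = 4.197e-09 m²
R_3 = (1.63×10^-8)(685)/(4.197e-09) = 2660 Ω
R_total = R_1 + R_2 + R_3 = 2750 Ω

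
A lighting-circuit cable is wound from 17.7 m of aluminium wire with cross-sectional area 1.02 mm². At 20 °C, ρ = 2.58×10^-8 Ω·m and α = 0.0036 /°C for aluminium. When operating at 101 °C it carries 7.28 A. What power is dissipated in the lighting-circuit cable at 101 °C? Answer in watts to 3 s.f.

30.6 W

A = 1.02 mm² = 1.020e-06 m²
R₍20₎ = ρL/A = (2.58×10^-8)(17.7)/(1.020e-06) = 0.4477 Ω
R₍101₎ = R₍20₎(1 + αΔT) = 0.4477 × (1 + 0.0036×81) = 0.5783 Ω
P = I²R = (7.28)² × 0.5783 = 30.6 W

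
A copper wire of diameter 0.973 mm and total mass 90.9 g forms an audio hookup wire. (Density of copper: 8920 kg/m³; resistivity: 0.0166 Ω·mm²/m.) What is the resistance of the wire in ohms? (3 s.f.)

0.306 Ω

ρ = 0.0166 Ω·mm²/m = 1.66×10^-8 Ω·m
A = π(d/2)² = π(4.8650e-04 m)² = 7.4356e-07 m²
L = m/(density·A) = 0.0909/(8920×7.4356e-07) = 13.71 m
R = ρL/A = (1.66×10^-8)(13.71)/(7.4356e-07) = 0.306 Ω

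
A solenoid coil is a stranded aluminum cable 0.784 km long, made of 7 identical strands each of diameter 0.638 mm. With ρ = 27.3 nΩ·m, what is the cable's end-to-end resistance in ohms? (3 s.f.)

9.56 Ω

ρ = 27.3 nΩ·m = 2.73×10^-8 Ω·m
A_strand = π(3.1900e-04 m)² = 3.197e-07 m²
R_strand = ρL/A = (2.73×10^-8)(784)/(3.197e-07) = 66.95 Ω
R_total = R_strand/N = 66.95/7 = 9.56 Ω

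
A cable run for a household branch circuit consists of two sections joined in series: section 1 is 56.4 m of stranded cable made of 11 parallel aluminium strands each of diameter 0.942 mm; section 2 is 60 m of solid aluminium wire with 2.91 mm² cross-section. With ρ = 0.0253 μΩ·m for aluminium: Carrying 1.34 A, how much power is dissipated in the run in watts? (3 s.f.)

ρ = 0.0253 μΩ·m = 2.53×10^-8 Ω·m
Section 1: A_strand = π(4.7100e-04)² = 6.969e-07 m²; R₁ = ρL/(N·A_s) = (2.53×10^-8)(56.4)/(11×6.969e-07) = 0.1861 Ω
Section 2: A = 2.91 mm² = 2.910e-06 m²
R₂ = (2.53×10^-8)(60)/(2.910e-06) = 0.5216 Ω
R = R₁ + R₂ = 0.7078 Ω
P = I²R = (1.34)² × 0.7078 = 1.27 W

1.27 W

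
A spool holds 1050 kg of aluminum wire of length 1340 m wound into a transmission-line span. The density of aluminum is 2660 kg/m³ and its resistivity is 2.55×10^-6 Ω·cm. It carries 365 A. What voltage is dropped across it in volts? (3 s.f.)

42.3 V

ρ = 2.55×10^-6 Ω·cm = 2.55×10^-8 Ω·m
A = m/(density·L) = 1050/(2660×1340) = 2.9458e-04 m²
R = ρL/A = (2.55×10^-8)(1340)/(2.9458e-04) = 0.116 Ω
V = IR = 365 × 0.116 = 42.3 V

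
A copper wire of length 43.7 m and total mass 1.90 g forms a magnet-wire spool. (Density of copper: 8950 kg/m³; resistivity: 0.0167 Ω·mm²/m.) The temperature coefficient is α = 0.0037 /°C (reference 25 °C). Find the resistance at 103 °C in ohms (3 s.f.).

ρ = 0.0167 Ω·mm²/m = 1.67×10^-8 Ω·m
A = m/(density·L) = 0.0019/(8950×43.7) = 4.8579e-09 m²
R = ρL/A = (1.67×10^-8)(43.7)/(4.8579e-09) = 150.2 Ω
R(103 °C) = 150.2 × (1 + 0.0037×78) = 194 Ω

194 Ω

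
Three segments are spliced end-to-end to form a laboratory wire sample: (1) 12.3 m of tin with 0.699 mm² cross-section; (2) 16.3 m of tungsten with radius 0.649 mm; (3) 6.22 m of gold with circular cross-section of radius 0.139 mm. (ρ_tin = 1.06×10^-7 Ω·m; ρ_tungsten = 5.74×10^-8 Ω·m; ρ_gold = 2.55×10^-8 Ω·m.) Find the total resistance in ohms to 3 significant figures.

Seg 1: A = 0.699 mm² = 6.990e-07 m²
R_1 = (1.06×10^-7)(12.3)/(6.990e-07) = 1.865 Ω
Seg 2: A = πr² = π(6.4900e-04 m)² = 1.323e-06 m²
R_2 = (5.74×10^-8)(16.3)/(1.323e-06) = 0.7071 Ω
Seg 3: A = πr² = π(1.3900e-04 m)² = 6.070e-08 m²
R_3 = (2.55×10^-8)(6.22)/(6.070e-08) = 2.613 Ω
R_total = R_1 + R_2 + R_3 = 5.19 Ω

5.19 Ω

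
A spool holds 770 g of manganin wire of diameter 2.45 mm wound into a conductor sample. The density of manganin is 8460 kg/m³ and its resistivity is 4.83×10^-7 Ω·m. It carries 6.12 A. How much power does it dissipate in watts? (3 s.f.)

A = π(d/2)² = π(1.2250e-03 m)² = 4.7144e-06 m²
L = m/(density·A) = 0.77/(8460×4.7144e-06) = 19.31 m
R = ρL/A = (4.83×10^-7)(19.31)/(4.7144e-06) = 1.978 Ω
P = I²R = (6.12)² × 1.978 = 74.1 W

74.1 W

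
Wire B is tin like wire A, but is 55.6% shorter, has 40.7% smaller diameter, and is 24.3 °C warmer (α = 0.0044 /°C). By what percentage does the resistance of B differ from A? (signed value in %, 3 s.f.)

39.8%

R ∝ ρL/d² with ρ ∝ (1+αΔT), so R_B/R_A = (1 − 55.6/100) × (1 − 40.7/100)⁻² × (1 + 0.0044×24.3)
= 0.444 × 2.844 × 1.107 = 1.398
(R_B − R_A)/R_A = 1.398 − 1 = 39.8%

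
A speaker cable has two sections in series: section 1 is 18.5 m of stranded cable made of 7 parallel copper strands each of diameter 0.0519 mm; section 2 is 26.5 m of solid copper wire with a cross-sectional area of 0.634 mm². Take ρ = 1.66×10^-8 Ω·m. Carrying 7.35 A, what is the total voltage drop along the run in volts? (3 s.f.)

158 V

Section 1: A_strand = π(2.5950e-05)² = 2.116e-09 m²; R₁ = ρL/(N·A_s) = (1.66×10^-8)(18.5)/(7×2.116e-09) = 20.74 Ω
Section 2: A = 0.634 mm² = 6.340e-07 m²
R₂ = (1.66×10^-8)(26.5)/(6.340e-07) = 0.6938 Ω
R = R₁ + R₂ = 21.43 Ω
V = IR = 7.35 × 21.43 = 158 V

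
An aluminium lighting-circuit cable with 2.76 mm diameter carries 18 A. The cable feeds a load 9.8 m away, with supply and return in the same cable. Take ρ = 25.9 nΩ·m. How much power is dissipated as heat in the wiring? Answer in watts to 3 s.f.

ρ = 25.9 nΩ·m = 2.59×10^-8 Ω·m
A = π(d/2)² = π(1.3800e-03 m)² = 5.983e-06 m²
Total conductor length (both ways) L = 2 × 9.8 = 19.6 m
R = ρL/A = (2.59×10^-8)(19.6)/(5.983e-06) = 0.08485 Ω
P = I²R = (18)² × 0.08485 = 27.5 W

27.5 W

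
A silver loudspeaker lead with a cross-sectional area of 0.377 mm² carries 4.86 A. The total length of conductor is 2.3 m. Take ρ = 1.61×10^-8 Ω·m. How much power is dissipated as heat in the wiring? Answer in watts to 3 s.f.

2.32 W

A = 0.377 mm² = 3.770e-07 m²
R = ρL/A = (1.61×10^-8)(2.3)/(3.770e-07) = 0.09822 Ω
P = I²R = (4.86)² × 0.09822 = 2.32 W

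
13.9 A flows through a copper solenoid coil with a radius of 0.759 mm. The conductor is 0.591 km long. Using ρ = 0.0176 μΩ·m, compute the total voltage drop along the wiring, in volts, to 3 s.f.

ρ = 0.0176 μΩ·m = 1.76×10^-8 Ω·m
A = πr² = π(7.5900e-04 m)² = 1.810e-06 m²
R = ρL/A = (1.76×10^-8)(591)/(1.810e-06) = 5.747 Ω
V = IR = 13.9 × 5.747 = 79.9 V

79.9 V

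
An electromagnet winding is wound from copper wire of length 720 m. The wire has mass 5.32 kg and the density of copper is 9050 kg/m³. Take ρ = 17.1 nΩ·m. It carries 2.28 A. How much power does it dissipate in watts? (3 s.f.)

ρ = 17.1 nΩ·m = 1.71×10^-8 Ω·m
A = m/(density·L) = 5.32/(9050×720) = 8.1645e-07 m²
R = ρL/A = (1.71×10^-8)(720)/(8.1645e-07) = 15.08 Ω
P = I²R = (2.28)² × 15.08 = 78.4 W

78.4 W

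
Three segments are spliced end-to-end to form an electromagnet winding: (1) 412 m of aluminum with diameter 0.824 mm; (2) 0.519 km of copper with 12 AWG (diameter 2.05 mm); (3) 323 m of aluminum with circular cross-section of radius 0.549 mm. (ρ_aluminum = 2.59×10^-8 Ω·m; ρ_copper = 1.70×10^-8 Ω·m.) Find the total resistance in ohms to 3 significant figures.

Seg 1: A = π(d/2)² = π(4.1200e-04 m)² = 5.333e-07 m²
R_1 = (2.59×10^-8)(412)/(5.333e-07) = 20.01 Ω
Seg 2: A = π(2.05/2 mm)² = π(1.0250e-03 m)² = 3.301e-06 m²
R_2 = (1.70×10^-8)(519)/(3.301e-06) = 2.673 Ω
Seg 3: A = πr² = π(5.4900e-04 m)² = 9.469e-07 m²
R_3 = (2.59×10^-8)(323)/(9.469e-07) = 8.835 Ω
R_total = R_1 + R_2 + R_3 = 31.5 Ω

31.5 Ω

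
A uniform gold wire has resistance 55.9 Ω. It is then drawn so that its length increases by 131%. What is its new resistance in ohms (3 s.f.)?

298 Ω

k = 1 + 131/100 = 2.31; volume constant ⇒ A' = A/k, so R' = k²R.
R' = 5.336 × 55.9 = 298 Ω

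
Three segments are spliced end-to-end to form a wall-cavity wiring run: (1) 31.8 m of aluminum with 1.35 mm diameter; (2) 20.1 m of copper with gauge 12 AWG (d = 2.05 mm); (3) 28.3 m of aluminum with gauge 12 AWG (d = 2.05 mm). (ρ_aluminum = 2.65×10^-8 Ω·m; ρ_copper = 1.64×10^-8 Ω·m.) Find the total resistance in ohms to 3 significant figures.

Seg 1: A = π(d/2)² = π(6.7500e-04 m)² = 1.431e-06 m²
R_1 = (2.65×10^-8)(31.8)/(1.431e-06) = 0.5887 Ω
Seg 2: A = π(2.05/2 mm)² = π(1.0250e-03 m)² = 3.301e-06 m²
R_2 = (1.64×10^-8)(20.1)/(3.301e-06) = 0.09987 Ω
Seg 3: A = π(2.05/2 mm)² = π(1.0250e-03 m)² = 3.301e-06 m²
R_3 = (2.65×10^-8)(28.3)/(3.301e-06) = 0.2272 Ω
R_total = R_1 + R_2 + R_3 = 0.916 Ω

0.916 Ω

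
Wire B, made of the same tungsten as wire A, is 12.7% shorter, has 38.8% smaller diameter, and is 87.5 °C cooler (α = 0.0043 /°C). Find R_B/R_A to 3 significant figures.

R ∝ ρL/d² with ρ ∝ (1+αΔT), so R_B/R_A = (1 − 12.7/100) × (1 − 38.8/100)⁻² × (1 − 0.0043×87.5)
= 0.873 × 2.67 × 0.6238 = 1.45

1.45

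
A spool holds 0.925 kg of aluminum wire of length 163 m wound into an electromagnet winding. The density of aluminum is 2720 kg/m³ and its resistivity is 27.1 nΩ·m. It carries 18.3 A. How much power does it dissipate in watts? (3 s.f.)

709 W

ρ = 27.1 nΩ·m = 2.71×10^-8 Ω·m
A = m/(density·L) = 0.925/(2720×163) = 2.0863e-06 m²
R = ρL/A = (2.71×10^-8)(163)/(2.0863e-06) = 2.117 Ω
P = I²R = (18.3)² × 2.117 = 709 W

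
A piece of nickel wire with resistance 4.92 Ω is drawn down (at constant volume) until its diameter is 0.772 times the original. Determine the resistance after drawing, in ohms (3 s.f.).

13.9 Ω

Volume constant ⇒ L' = L/r² with r = 0.772. R' = ρL'/A' = ρ(L/r²)/(πr²d₀²/4) = R/r⁴.
R' = 2.815 × 4.92 = 13.9 Ω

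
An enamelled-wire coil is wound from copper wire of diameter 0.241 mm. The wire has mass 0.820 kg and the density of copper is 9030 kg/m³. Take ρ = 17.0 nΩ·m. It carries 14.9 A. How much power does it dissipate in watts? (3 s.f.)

1.65×10^5 W

ρ = 17.0 nΩ·m = 1.70×10^-8 Ω·m
A = π(d/2)² = π(1.2050e-04 m)² = 4.5617e-08 m²
L = m/(density·A) = 0.82/(9030×4.5617e-08) = 1991 m
R = ρL/A = (1.70×10^-8)(1991)/(4.5617e-08) = 741.9 Ω
P = I²R = (14.9)² × 741.9 = 1.65×10^5 W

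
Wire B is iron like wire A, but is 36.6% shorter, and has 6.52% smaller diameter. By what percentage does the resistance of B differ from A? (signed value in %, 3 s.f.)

R ∝ L/d², so R_B/R_A = (1 − 36.6/100) × (1 − 6.52/100)⁻²
= 0.634 × 1.144 = 0.7255
(R_B − R_A)/R_A = 0.7255 − 1 = -27.4%

-27.4%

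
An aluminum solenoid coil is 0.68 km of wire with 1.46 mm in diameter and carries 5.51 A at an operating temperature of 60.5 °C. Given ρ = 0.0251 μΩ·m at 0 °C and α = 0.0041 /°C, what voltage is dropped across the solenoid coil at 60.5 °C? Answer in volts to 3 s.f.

70.1 V

ρ = 0.0251 μΩ·m = 2.51×10^-8 Ω·m
A = π(d/2)² = π(7.3000e-04 m)² = 1.674e-06 m²
R₍0₎ = ρL/A = (2.51×10^-8)(680)/(1.674e-06) = 10.19 Ω
R₍60.5₎ = R₍0₎(1 + αΔT) = 10.19 × (1 + 0.0041×60.5) = 12.72 Ω
V = IR = 5.51 × 12.72 = 70.1 V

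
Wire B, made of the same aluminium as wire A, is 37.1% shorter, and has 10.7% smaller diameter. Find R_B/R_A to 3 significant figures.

0.789

R ∝ L/d², so R_B/R_A = (1 − 37.1/100) × (1 − 10.7/100)⁻²
= 0.629 × 1.254 = 0.789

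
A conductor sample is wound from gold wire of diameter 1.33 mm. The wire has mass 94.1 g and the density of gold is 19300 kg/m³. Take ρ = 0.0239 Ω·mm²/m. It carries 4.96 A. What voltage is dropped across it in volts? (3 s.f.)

0.299 V

ρ = 0.0239 Ω·mm²/m = 2.39×10^-8 Ω·m
A = π(d/2)² = π(6.6500e-04 m)² = 1.3893e-06 m²
L = m/(density·A) = 0.0941/(19300×1.3893e-06) = 3.509 m
R = ρL/A = (2.39×10^-8)(3.509)/(1.3893e-06) = 0.06037 Ω
V = IR = 4.96 × 0.06037 = 0.299 V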